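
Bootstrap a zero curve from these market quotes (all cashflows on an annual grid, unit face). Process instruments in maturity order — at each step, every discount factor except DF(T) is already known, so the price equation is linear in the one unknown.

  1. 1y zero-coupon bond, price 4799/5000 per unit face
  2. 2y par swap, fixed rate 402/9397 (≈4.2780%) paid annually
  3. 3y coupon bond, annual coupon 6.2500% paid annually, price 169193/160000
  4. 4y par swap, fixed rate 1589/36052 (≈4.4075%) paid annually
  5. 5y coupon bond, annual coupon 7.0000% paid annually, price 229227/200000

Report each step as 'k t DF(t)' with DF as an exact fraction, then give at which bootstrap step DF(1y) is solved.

step 1 [1y] zero: DF = P = 4799/5000 ≈ 0.959800
step 2 [2y] swap r/1=402/9397: DF=(1 − 402/9397·(0.959800))/(1+402/9397) = 2299/2500 ≈ 0.919600
step 3 [3y] bond c/1=1/16: DF=(169193/160000 − 1/16·(0.959800+0.919600))/(1+1/16) = 8847/10000 ≈ 0.884700
step 4 [4y] swap r/1=1589/36052: DF=(1 − 1589/36052·(0.959800+0.919600+0.884700))/(1+1589/36052) = 8411/10000 ≈ 0.841100
step 5 [5y] bond c/1=7/100: DF=(229227/200000 − 7/100·(0.959800+0.919600+0.884700+0.841100))/(1+7/100) = 8353/10000 ≈ 0.835300

1 1 4799/5000
2 2 2299/2500
3 3 8847/10000
4 4 8411/10000
5 5 8353/10000
DF(1y) is solved at step 1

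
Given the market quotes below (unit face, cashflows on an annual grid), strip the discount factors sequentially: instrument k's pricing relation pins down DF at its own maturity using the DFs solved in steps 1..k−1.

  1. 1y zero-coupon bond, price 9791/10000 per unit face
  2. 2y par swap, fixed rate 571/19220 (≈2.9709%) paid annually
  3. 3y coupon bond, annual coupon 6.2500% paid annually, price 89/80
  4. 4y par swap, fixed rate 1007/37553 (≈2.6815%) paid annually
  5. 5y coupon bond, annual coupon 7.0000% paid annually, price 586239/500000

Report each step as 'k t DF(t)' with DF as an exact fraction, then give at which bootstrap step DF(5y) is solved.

step 1 [1y] zero: DF = P = 9791/10000 ≈ 0.979100
step 2 [2y] swap r/1=571/19220: DF=(1 − 571/19220·(0.979100))/(1+571/19220) = 9429/10000 ≈ 0.942900
step 3 [3y] bond c/1=1/16: DF=(89/80 − 1/16·(0.979100+0.942900))/(1+1/16) = 467/500 ≈ 0.934000
step 4 [4y] swap r/1=1007/37553: DF=(1 − 1007/37553·(0.979100+0.942900+0.934000))/(1+1007/37553) = 8993/10000 ≈ 0.899300
step 5 [5y] bond c/1=7/100: DF=(586239/500000 − 7/100·(0.979100+0.942900+0.934000+0.899300))/(1+7/100) = 8501/10000 ≈ 0.850100

1 1 9791/10000
2 2 9429/10000
3 3 467/500
4 4 8993/10000
5 5 8501/10000
DF(5y) is solved at step 5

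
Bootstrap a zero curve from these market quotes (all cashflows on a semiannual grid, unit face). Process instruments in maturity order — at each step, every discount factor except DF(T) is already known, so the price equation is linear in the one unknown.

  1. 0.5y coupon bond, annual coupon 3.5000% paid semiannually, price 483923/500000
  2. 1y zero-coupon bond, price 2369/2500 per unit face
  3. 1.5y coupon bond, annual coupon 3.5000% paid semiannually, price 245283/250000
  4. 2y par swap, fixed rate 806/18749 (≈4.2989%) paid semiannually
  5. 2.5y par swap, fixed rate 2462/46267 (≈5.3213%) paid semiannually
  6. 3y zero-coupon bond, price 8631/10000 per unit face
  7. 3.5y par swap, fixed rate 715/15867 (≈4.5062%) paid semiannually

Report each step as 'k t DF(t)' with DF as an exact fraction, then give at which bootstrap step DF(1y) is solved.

1 1/2 1189/1250
2 1 2369/2500
3 3/2 2329/2500
4 2 4597/5000
5 5/2 8769/10000
6 3 8631/10000
7 7/2 857/1000
DF(1y) is solved at step 2

step 1 [0.5y] bond c/2=7/400: DF=(483923/500000 − 7/400·(0))/(1+7/400) = 1189/1250 ≈ 0.951200
step 2 [1y] zero: DF = P = 2369/2500 ≈ 0.947600
step 3 [1.5y] bond c/2=7/400: DF=(245283/250000 − 7/400·(0.951200+0.947600))/(1+7/400) = 2329/2500 ≈ 0.931600
step 4 [2y] swap r/2=403/18749: DF=(1 − 403/18749·(0.951200+0.947600+0.931600))/(1+403/18749) = 4597/5000 ≈ 0.919400
step 5 [2.5y] swap r/2=1231/46267: DF=(1 − 1231/46267·(0.951200+0.947600+0.931600+0.919400))/(1+1231/46267) = 8769/10000 ≈ 0.876900
step 6 [3y] zero: DF = P = 8631/10000 ≈ 0.863100
step 7 [3.5y] swap r/2=715/31734: DF=(1 − 715/31734·(0.951200+0.947600+0.931600+0.919400+0.876900+0.863100))/(1+715/31734) = 857/1000 ≈ 0.857000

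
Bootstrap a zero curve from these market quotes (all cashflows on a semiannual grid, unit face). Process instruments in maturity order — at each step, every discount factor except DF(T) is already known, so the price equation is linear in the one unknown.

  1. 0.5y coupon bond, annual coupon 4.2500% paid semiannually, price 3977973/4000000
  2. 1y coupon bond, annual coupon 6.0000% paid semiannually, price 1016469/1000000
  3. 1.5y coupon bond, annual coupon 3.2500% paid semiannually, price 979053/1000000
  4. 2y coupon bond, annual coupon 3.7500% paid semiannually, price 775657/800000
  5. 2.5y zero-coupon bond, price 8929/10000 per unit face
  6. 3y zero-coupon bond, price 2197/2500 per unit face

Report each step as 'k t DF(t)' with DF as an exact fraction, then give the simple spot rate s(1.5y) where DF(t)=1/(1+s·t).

step 1 [0.5y] bond c/2=17/800: DF=(3977973/4000000 − 17/800·(0))/(1+17/800) = 4869/5000 ≈ 0.973800
step 2 [1y] bond c/2=3/100: DF=(1016469/1000000 − 3/100·(0.973800))/(1+3/100) = 1917/2000 ≈ 0.958500
step 3 [1.5y] bond c/2=13/800: DF=(979053/1000000 − 13/800·(0.973800+0.958500))/(1+13/800) = 373/400 ≈ 0.932500
step 4 [2y] bond c/2=3/160: DF=(775657/800000 − 3/160·(0.973800+0.958500+0.932500))/(1+3/160) = 899/1000 ≈ 0.899000
step 5 [2.5y] zero: DF = P = 8929/10000 ≈ 0.892900
step 6 [3y] zero: DF = P = 2197/2500 ≈ 0.878800

1 1/2 4869/5000
2 1 1917/2000
3 3/2 373/400
4 2 899/1000
5 5/2 8929/10000
6 3 2197/2500
s(1.5y) = (1/(373/400) − 1)/(3/2) = 18/373 ≈ 4.8257%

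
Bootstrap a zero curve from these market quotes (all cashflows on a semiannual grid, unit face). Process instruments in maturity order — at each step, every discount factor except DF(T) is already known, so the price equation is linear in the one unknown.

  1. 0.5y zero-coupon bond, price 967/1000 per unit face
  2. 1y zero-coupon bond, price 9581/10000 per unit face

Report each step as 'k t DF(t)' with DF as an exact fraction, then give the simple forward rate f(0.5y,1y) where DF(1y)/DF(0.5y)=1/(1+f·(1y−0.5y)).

1 1/2 967/1000
2 1 9581/10000
f(0.5y,1y) = ((967/1000)/(9581/10000) − 1)/(1/2) = 178/9581 ≈ 1.8578%

step 1 [0.5y] zero: DF = P = 967/1000 ≈ 0.967000
step 2 [1y] zero: DF = P = 9581/10000 ≈ 0.958100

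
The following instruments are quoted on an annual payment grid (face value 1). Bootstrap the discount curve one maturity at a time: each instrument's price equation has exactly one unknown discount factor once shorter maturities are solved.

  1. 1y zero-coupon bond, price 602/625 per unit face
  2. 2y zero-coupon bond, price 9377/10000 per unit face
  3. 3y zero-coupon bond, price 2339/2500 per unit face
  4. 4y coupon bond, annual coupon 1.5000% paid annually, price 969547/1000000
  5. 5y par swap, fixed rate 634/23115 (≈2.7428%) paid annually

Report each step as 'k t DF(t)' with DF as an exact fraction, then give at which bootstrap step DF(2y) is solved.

1 1 602/625
2 2 9377/10000
3 3 2339/2500
4 4 9133/10000
5 5 2183/2500
DF(2y) is solved at step 2

step 1 [1y] zero: DF = P = 602/625 ≈ 0.963200
step 2 [2y] zero: DF = P = 9377/10000 ≈ 0.937700
step 3 [3y] zero: DF = P = 2339/2500 ≈ 0.935600
step 4 [4y] bond c/1=3/200: DF=(969547/1000000 − 3/200·(0.963200+0.937700+0.935600))/(1+3/200) = 9133/10000 ≈ 0.913300
step 5 [5y] swap r/1=634/23115: DF=(1 − 634/23115·(0.963200+0.937700+0.935600+0.913300))/(1+634/23115) = 2183/2500 ≈ 0.873200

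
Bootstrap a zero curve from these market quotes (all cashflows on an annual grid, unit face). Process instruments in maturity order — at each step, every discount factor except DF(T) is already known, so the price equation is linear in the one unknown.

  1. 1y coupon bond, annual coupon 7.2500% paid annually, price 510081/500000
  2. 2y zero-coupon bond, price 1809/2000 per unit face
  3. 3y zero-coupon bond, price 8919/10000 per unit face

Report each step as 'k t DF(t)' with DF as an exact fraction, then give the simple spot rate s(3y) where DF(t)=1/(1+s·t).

step 1 [1y] bond c/1=29/400: DF=(510081/500000 − 29/400·(0))/(1+29/400) = 1189/1250 ≈ 0.951200
step 2 [2y] zero: DF = P = 1809/2000 ≈ 0.904500
step 3 [3y] zero: DF = P = 8919/10000 ≈ 0.891900

1 1 1189/1250
2 2 1809/2000
3 3 8919/10000
s(3y) = (1/(8919/10000) − 1)/(3) = 1081/26757 ≈ 4.0401%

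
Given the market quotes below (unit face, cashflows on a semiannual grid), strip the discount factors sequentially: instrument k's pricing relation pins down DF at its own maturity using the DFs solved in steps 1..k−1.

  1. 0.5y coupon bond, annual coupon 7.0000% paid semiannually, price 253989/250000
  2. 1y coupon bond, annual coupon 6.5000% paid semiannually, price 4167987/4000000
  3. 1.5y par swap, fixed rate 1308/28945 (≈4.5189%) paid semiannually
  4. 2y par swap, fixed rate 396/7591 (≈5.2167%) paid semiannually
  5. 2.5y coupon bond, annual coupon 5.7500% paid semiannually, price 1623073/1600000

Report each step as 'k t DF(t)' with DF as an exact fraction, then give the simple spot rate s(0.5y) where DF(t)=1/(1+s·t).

step 1 [0.5y] bond c/2=7/200: DF=(253989/250000 − 7/200·(0))/(1+7/200) = 1227/1250 ≈ 0.981600
step 2 [1y] bond c/2=13/400: DF=(4167987/4000000 − 13/400·(0.981600))/(1+13/400) = 9783/10000 ≈ 0.978300
step 3 [1.5y] swap r/2=654/28945: DF=(1 − 654/28945·(0.981600+0.978300))/(1+654/28945) = 4673/5000 ≈ 0.934600
step 4 [2y] swap r/2=198/7591: DF=(1 − 198/7591·(0.981600+0.978300+0.934600))/(1+198/7591) = 901/1000 ≈ 0.901000
step 5 [2.5y] bond c/2=23/800: DF=(1623073/1600000 − 23/800·(0.981600+0.978300+0.934600+0.901000))/(1+23/800) = 22/25 ≈ 0.880000

1 1/2 1227/1250
2 1 9783/10000
3 3/2 4673/5000
4 2 901/1000
5 5/2 22/25
s(0.5y) = (1/(1227/1250) − 1)/(1/2) = 46/1227 ≈ 3.7490%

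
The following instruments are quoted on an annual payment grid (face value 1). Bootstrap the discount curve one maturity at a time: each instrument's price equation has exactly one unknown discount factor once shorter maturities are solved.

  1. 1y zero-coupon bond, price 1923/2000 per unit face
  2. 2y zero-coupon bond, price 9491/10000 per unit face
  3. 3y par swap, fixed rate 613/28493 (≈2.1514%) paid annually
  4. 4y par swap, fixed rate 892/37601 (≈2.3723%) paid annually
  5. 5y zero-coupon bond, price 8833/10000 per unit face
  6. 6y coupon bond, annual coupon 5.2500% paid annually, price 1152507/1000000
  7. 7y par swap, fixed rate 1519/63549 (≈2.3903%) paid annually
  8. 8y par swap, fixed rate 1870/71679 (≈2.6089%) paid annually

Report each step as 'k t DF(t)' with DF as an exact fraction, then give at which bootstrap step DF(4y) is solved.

1 1 1923/2000
2 2 9491/10000
3 3 9387/10000
4 4 2277/2500
5 5 8833/10000
6 6 4317/5000
7 7 8481/10000
8 8 813/1000
DF(4y) is solved at step 4

step 1 [1y] zero: DF = P = 1923/2000 ≈ 0.961500
step 2 [2y] zero: DF = P = 9491/10000 ≈ 0.949100
step 3 [3y] swap r/1=613/28493: DF=(1 − 613/28493·(0.961500+0.949100))/(1+613/28493) = 9387/10000 ≈ 0.938700
step 4 [4y] swap r/1=892/37601: DF=(1 − 892/37601·(0.961500+0.949100+0.938700))/(1+892/37601) = 2277/2500 ≈ 0.910800
step 5 [5y] zero: DF = P = 8833/10000 ≈ 0.883300
step 6 [6y] bond c/1=21/400: DF=(1152507/1000000 − 21/400·(0.961500+0.949100+0.938700+0.910800+0.883300))/(1+21/400) = 4317/5000 ≈ 0.863400
step 7 [7y] swap r/1=1519/63549: DF=(1 − 1519/63549·(0.961500+0.949100+0.938700+0.910800+0.883300+0.863400))/(1+1519/63549) = 8481/10000 ≈ 0.848100
step 8 [8y] swap r/1=1870/71679: DF=(1 − 1870/71679·(0.961500+0.949100+0.938700+0.910800+0.883300+0.863400+0.848100))/(1+1870/71679) = 813/1000 ≈ 0.813000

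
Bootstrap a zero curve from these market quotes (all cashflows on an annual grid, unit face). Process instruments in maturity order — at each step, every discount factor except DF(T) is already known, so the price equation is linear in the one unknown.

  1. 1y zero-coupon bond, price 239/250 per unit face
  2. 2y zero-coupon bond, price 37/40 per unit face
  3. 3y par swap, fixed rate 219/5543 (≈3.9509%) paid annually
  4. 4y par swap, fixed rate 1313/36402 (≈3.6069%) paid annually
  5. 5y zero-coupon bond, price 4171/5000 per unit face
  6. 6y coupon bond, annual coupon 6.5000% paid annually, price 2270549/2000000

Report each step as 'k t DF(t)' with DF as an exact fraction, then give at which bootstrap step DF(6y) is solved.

step 1 [1y] zero: DF = P = 239/250 ≈ 0.956000
step 2 [2y] zero: DF = P = 37/40 ≈ 0.925000
step 3 [3y] swap r/1=219/5543: DF=(1 − 219/5543·(0.956000+0.925000))/(1+219/5543) = 1781/2000 ≈ 0.890500
step 4 [4y] swap r/1=1313/36402: DF=(1 − 1313/36402·(0.956000+0.925000+0.890500))/(1+1313/36402) = 8687/10000 ≈ 0.868700
step 5 [5y] zero: DF = P = 4171/5000 ≈ 0.834200
step 6 [6y] bond c/1=13/200: DF=(2270549/2000000 − 13/200·(0.956000+0.925000+0.890500+0.868700+0.834200))/(1+13/200) = 7929/10000 ≈ 0.792900

1 1 239/250
2 2 37/40
3 3 1781/2000
4 4 8687/10000
5 5 4171/5000
6 6 7929/10000
DF(6y) is solved at step 6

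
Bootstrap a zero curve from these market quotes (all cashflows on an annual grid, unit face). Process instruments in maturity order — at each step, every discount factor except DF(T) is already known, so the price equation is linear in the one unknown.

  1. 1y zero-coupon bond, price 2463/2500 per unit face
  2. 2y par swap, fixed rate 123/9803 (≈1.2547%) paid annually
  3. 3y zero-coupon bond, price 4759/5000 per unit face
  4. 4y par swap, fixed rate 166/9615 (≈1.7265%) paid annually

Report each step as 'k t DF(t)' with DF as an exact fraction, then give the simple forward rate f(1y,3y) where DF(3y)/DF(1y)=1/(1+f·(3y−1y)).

1 1 2463/2500
2 2 4877/5000
3 3 4759/5000
4 4 1167/1250
f(1y,3y) = ((2463/2500)/(4759/5000) − 1)/(2) = 167/9518 ≈ 1.7546%

step 1 [1y] zero: DF = P = 2463/2500 ≈ 0.985200
step 2 [2y] swap r/1=123/9803: DF=(1 − 123/9803·(0.985200))/(1+123/9803) = 4877/5000 ≈ 0.975400
step 3 [3y] zero: DF = P = 4759/5000 ≈ 0.951800
step 4 [4y] swap r/1=166/9615: DF=(1 − 166/9615·(0.985200+0.975400+0.951800))/(1+166/9615) = 1167/1250 ≈ 0.933600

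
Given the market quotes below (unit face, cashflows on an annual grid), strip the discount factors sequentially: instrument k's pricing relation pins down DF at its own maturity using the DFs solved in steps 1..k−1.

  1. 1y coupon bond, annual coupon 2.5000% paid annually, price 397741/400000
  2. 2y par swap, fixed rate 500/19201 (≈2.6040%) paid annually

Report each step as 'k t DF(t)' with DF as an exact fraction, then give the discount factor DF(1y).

step 1 [1y] bond c/1=1/40: DF=(397741/400000 − 1/40·(0))/(1+1/40) = 9701/10000 ≈ 0.970100
step 2 [2y] swap r/1=500/19201: DF=(1 − 500/19201·(0.970100))/(1+500/19201) = 19/20 ≈ 0.950000

1 1 9701/10000
2 2 19/20
DF(1y) = 9701/10000 ≈ 0.970100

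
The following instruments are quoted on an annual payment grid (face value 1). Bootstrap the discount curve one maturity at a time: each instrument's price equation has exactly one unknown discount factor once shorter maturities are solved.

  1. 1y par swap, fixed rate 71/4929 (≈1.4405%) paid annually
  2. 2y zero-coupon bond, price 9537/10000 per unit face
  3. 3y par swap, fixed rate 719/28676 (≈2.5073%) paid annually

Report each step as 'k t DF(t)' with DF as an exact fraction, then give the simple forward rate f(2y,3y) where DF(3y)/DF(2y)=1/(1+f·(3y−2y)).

1 1 4929/5000
2 2 9537/10000
3 3 9281/10000
f(2y,3y) = ((9537/10000)/(9281/10000) − 1)/(1) = 256/9281 ≈ 2.7583%

step 1 [1y] swap r/1=71/4929: DF=(1 − 71/4929·(0))/(1+71/4929) = 4929/5000 ≈ 0.985800
step 2 [2y] zero: DF = P = 9537/10000 ≈ 0.953700
step 3 [3y] swap r/1=719/28676: DF=(1 − 719/28676·(0.985800+0.953700))/(1+719/28676) = 9281/10000 ≈ 0.928100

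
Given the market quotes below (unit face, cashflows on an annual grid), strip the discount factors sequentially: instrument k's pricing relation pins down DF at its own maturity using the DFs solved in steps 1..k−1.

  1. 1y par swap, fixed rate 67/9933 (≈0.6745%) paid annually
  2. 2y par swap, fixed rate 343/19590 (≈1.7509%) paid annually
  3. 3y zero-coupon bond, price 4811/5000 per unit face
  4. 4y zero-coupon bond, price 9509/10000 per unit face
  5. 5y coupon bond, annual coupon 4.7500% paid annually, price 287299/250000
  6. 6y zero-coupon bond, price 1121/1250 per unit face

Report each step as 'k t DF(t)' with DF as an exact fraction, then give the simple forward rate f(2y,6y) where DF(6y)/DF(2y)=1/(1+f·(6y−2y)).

1 1 9933/10000
2 2 9657/10000
3 3 4811/5000
4 4 9509/10000
5 5 1843/2000
6 6 1121/1250
f(2y,6y) = ((9657/10000)/(1121/1250) − 1)/(4) = 689/35872 ≈ 1.9207%

step 1 [1y] swap r/1=67/9933: DF=(1 − 67/9933·(0))/(1+67/9933) = 9933/10000 ≈ 0.993300
step 2 [2y] swap r/1=343/19590: DF=(1 − 343/19590·(0.993300))/(1+343/19590) = 9657/10000 ≈ 0.965700
step 3 [3y] zero: DF = P = 4811/5000 ≈ 0.962200
step 4 [4y] zero: DF = P = 9509/10000 ≈ 0.950900
step 5 [5y] bond c/1=19/400: DF=(287299/250000 − 19/400·(0.993300+0.965700+0.962200+0.950900))/(1+19/400) = 1843/2000 ≈ 0.921500
step 6 [6y] zero: DF = P = 1121/1250 ≈ 0.896800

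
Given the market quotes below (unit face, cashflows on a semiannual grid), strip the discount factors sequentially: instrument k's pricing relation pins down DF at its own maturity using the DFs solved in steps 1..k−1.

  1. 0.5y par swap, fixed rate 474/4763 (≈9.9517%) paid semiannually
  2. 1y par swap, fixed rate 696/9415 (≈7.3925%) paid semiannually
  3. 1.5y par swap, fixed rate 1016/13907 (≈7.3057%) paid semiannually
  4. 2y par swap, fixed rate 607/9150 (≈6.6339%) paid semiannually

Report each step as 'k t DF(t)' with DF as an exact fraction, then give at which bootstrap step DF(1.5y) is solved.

1 1/2 4763/5000
2 1 1163/1250
3 3/2 1123/1250
4 2 4393/5000
DF(1.5y) is solved at step 3

step 1 [0.5y] swap r/2=237/4763: DF=(1 − 237/4763·(0))/(1+237/4763) = 4763/5000 ≈ 0.952600
step 2 [1y] swap r/2=348/9415: DF=(1 − 348/9415·(0.952600))/(1+348/9415) = 1163/1250 ≈ 0.930400
step 3 [1.5y] swap r/2=508/13907: DF=(1 − 508/13907·(0.952600+0.930400))/(1+508/13907) = 1123/1250 ≈ 0.898400
step 4 [2y] swap r/2=607/18300: DF=(1 − 607/18300·(0.952600+0.930400+0.898400))/(1+607/18300) = 4393/5000 ≈ 0.878600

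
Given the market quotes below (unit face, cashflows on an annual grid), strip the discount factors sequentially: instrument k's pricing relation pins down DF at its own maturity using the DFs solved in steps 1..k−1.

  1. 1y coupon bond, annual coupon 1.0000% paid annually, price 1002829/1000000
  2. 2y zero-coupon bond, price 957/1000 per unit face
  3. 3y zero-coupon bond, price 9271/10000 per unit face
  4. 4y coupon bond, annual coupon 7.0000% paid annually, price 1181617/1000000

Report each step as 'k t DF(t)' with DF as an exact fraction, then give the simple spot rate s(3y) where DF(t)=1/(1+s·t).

step 1 [1y] bond c/1=1/100: DF=(1002829/1000000 − 1/100·(0))/(1+1/100) = 9929/10000 ≈ 0.992900
step 2 [2y] zero: DF = P = 957/1000 ≈ 0.957000
step 3 [3y] zero: DF = P = 9271/10000 ≈ 0.927100
step 4 [4y] bond c/1=7/100: DF=(1181617/1000000 − 7/100·(0.992900+0.957000+0.927100))/(1+7/100) = 9161/10000 ≈ 0.916100

1 1 9929/10000
2 2 957/1000
3 3 9271/10000
4 4 9161/10000
s(3y) = (1/(9271/10000) − 1)/(3) = 243/9271 ≈ 2.6211%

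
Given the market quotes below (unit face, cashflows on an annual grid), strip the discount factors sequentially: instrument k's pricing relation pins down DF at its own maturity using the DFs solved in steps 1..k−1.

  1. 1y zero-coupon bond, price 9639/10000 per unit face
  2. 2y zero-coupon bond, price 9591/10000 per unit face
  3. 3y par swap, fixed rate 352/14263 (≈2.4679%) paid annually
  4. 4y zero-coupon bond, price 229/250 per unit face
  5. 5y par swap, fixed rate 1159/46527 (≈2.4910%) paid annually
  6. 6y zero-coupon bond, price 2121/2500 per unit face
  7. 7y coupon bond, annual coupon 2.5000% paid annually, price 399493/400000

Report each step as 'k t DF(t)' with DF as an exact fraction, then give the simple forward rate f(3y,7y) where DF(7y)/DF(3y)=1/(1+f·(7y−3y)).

1 1 9639/10000
2 2 9591/10000
3 3 581/625
4 4 229/250
5 5 8841/10000
6 6 2121/2500
7 7 4201/5000
f(3y,7y) = ((581/625)/(4201/5000) − 1)/(4) = 447/16804 ≈ 2.6601%

step 1 [1y] zero: DF = P = 9639/10000 ≈ 0.963900
step 2 [2y] zero: DF = P = 9591/10000 ≈ 0.959100
step 3 [3y] swap r/1=352/14263: DF=(1 − 352/14263·(0.963900+0.959100))/(1+352/14263) = 581/625 ≈ 0.929600
step 4 [4y] zero: DF = P = 229/250 ≈ 0.916000
step 5 [5y] swap r/1=1159/46527: DF=(1 − 1159/46527·(0.963900+0.959100+0.929600+0.916000))/(1+1159/46527) = 8841/10000 ≈ 0.884100
step 6 [6y] zero: DF = P = 2121/2500 ≈ 0.848400
step 7 [7y] bond c/1=1/40: DF=(399493/400000 − 1/40·(0.963900+0.959100+0.929600+0.916000+0.884100+0.848400))/(1+1/40) = 4201/5000 ≈ 0.840200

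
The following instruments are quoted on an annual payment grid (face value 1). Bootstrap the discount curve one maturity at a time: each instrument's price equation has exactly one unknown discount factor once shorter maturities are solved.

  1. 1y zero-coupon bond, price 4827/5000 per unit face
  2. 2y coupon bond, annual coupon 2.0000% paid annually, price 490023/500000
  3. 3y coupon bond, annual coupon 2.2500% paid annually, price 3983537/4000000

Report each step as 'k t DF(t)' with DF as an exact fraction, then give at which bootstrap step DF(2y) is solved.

step 1 [1y] zero: DF = P = 4827/5000 ≈ 0.965400
step 2 [2y] bond c/1=1/50: DF=(490023/500000 − 1/50·(0.965400))/(1+1/50) = 9419/10000 ≈ 0.941900
step 3 [3y] bond c/1=9/400: DF=(3983537/4000000 − 9/400·(0.965400+0.941900))/(1+9/400) = 233/250 ≈ 0.932000

1 1 4827/5000
2 2 9419/10000
3 3 233/250
DF(2y) is solved at step 2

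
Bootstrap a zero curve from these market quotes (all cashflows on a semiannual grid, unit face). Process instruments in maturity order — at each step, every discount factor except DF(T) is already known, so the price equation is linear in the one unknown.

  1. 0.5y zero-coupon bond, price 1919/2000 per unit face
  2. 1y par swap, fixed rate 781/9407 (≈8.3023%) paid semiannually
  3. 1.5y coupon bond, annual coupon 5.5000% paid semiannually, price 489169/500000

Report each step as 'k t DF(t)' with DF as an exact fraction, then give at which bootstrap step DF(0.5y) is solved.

1 1/2 1919/2000
2 1 9219/10000
3 3/2 4509/5000
DF(0.5y) is solved at step 1

step 1 [0.5y] zero: DF = P = 1919/2000 ≈ 0.959500
step 2 [1y] swap r/2=781/18814: DF=(1 − 781/18814·(0.959500))/(1+781/18814) = 9219/10000 ≈ 0.921900
step 3 [1.5y] bond c/2=11/400: DF=(489169/500000 − 11/400·(0.959500+0.921900))/(1+11/400) = 4509/5000 ≈ 0.901800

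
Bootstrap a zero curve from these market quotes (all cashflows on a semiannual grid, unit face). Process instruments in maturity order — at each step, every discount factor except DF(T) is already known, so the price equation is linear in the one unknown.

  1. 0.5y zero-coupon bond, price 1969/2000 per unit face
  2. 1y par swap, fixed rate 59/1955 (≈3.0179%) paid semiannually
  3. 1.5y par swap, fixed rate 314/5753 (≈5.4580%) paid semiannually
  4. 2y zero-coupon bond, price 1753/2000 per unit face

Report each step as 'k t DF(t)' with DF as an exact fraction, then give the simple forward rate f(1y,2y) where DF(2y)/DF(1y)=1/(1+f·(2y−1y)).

1 1/2 1969/2000
2 1 1941/2000
3 3/2 1843/2000
4 2 1753/2000
f(1y,2y) = ((1941/2000)/(1753/2000) − 1)/(1) = 188/1753 ≈ 10.7245%

step 1 [0.5y] zero: DF = P = 1969/2000 ≈ 0.984500
step 2 [1y] swap r/2=59/3910: DF=(1 − 59/3910·(0.984500))/(1+59/3910) = 1941/2000 ≈ 0.970500
step 3 [1.5y] swap r/2=157/5753: DF=(1 − 157/5753·(0.984500+0.970500))/(1+157/5753) = 1843/2000 ≈ 0.921500
step 4 [2y] zero: DF = P = 1753/2000 ≈ 0.876500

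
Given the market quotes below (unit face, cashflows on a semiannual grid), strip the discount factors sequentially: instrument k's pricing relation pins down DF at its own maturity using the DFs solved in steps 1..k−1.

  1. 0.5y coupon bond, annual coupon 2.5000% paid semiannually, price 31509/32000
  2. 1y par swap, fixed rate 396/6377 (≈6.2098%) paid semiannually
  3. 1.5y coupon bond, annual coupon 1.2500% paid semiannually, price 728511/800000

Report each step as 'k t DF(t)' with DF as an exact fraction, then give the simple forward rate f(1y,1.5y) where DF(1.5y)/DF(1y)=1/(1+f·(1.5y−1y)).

1 1/2 389/400
2 1 4703/5000
3 3/2 8931/10000
f(1y,1.5y) = ((4703/5000)/(8931/10000) − 1)/(1/2) = 950/8931 ≈ 10.6371%

step 1 [0.5y] bond c/2=1/80: DF=(31509/32000 − 1/80·(0))/(1+1/80) = 389/400 ≈ 0.972500
step 2 [1y] swap r/2=198/6377: DF=(1 − 198/6377·(0.972500))/(1+198/6377) = 4703/5000 ≈ 0.940600
step 3 [1.5y] bond c/2=1/160: DF=(728511/800000 − 1/160·(0.972500+0.940600))/(1+1/160) = 8931/10000 ≈ 0.893100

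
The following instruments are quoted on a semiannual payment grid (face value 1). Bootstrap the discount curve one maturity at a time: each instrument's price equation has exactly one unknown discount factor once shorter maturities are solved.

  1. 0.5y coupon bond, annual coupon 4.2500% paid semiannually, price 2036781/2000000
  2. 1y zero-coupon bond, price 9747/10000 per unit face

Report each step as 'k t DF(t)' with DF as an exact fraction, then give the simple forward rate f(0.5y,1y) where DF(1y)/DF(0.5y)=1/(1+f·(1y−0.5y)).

1 1/2 2493/2500
2 1 9747/10000
f(0.5y,1y) = ((2493/2500)/(9747/10000) − 1)/(1/2) = 50/1083 ≈ 4.6168%

step 1 [0.5y] bond c/2=17/800: DF=(2036781/2000000 − 17/800·(0))/(1+17/800) = 2493/2500 ≈ 0.997200
step 2 [1y] zero: DF = P = 9747/10000 ≈ 0.974700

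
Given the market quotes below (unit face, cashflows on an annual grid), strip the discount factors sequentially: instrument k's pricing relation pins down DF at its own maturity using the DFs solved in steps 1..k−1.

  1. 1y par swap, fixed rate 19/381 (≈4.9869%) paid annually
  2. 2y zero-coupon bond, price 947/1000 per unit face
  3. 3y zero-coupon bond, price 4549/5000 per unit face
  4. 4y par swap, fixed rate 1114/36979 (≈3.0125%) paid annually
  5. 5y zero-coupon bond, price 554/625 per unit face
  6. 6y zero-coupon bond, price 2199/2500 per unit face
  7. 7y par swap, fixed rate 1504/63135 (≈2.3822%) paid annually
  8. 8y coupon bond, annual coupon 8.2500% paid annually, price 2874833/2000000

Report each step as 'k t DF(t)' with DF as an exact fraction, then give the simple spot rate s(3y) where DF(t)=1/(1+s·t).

1 1 381/400
2 2 947/1000
3 3 4549/5000
4 4 4443/5000
5 5 554/625
6 6 2199/2500
7 7 531/625
8 8 8467/10000
s(3y) = (1/(4549/5000) − 1)/(3) = 451/13647 ≈ 3.3048%

step 1 [1y] swap r/1=19/381: DF=(1 − 19/381·(0))/(1+19/381) = 381/400 ≈ 0.952500
step 2 [2y] zero: DF = P = 947/1000 ≈ 0.947000
step 3 [3y] zero: DF = P = 4549/5000 ≈ 0.909800
step 4 [4y] swap r/1=1114/36979: DF=(1 − 1114/36979·(0.952500+0.947000+0.909800))/(1+1114/36979) = 4443/5000 ≈ 0.888600
step 5 [5y] zero: DF = P = 554/625 ≈ 0.886400
step 6 [6y] zero: DF = P = 2199/2500 ≈ 0.879600
step 7 [7y] swap r/1=1504/63135: DF=(1 − 1504/63135·(0.952500+0.947000+0.909800+0.888600+0.886400+0.879600))/(1+1504/63135) = 531/625 ≈ 0.849600
step 8 [8y] bond c/1=33/400: DF=(2874833/2000000 − 33/400·(0.952500+0.947000+0.909800+0.888600+0.886400+0.879600+0.849600))/(1+33/400) = 8467/10000 ≈ 0.846700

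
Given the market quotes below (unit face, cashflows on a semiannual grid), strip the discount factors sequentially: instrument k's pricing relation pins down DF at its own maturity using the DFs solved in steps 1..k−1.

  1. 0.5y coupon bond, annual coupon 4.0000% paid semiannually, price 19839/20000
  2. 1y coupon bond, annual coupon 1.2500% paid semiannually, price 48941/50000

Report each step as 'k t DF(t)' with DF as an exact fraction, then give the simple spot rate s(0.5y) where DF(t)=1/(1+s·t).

1 1/2 389/400
2 1 9667/10000
s(0.5y) = (1/(389/400) − 1)/(1/2) = 22/389 ≈ 5.6555%

step 1 [0.5y] bond c/2=1/50: DF=(19839/20000 − 1/50·(0))/(1+1/50) = 389/400 ≈ 0.972500
step 2 [1y] bond c/2=1/160: DF=(48941/50000 − 1/160·(0.972500))/(1+1/160) = 9667/10000 ≈ 0.966700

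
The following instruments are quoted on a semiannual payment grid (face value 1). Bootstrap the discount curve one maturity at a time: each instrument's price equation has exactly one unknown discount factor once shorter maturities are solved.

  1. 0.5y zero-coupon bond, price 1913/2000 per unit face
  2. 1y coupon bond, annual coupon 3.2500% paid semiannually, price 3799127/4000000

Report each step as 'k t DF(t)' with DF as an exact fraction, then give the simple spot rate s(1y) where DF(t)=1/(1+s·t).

1 1/2 1913/2000
2 1 9193/10000
s(1y) = (1/(9193/10000) − 1)/(1) = 807/9193 ≈ 8.7784%

step 1 [0.5y] zero: DF = P = 1913/2000 ≈ 0.956500
step 2 [1y] bond c/2=13/800: DF=(3799127/4000000 − 13/800·(0.956500))/(1+13/800) = 9193/10000 ≈ 0.919300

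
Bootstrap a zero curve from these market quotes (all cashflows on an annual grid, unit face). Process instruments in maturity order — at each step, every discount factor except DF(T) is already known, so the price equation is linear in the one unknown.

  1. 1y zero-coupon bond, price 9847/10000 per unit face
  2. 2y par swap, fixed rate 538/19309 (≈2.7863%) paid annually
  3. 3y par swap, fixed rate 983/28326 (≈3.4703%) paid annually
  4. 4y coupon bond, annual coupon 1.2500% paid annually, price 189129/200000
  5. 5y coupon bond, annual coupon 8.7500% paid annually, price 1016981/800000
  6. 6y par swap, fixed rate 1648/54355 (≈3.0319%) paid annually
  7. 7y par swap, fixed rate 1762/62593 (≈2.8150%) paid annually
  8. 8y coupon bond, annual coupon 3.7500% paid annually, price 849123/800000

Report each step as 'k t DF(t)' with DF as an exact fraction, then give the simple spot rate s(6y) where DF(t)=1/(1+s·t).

1 1 9847/10000
2 2 4731/5000
3 3 9017/10000
4 4 899/1000
5 5 8687/10000
6 6 522/625
7 7 4119/5000
8 8 498/625
s(6y) = (1/(522/625) − 1)/(6) = 103/3132 ≈ 3.2886%

step 1 [1y] zero: DF = P = 9847/10000 ≈ 0.984700
step 2 [2y] swap r/1=538/19309: DF=(1 − 538/19309·(0.984700))/(1+538/19309) = 4731/5000 ≈ 0.946200
step 3 [3y] swap r/1=983/28326: DF=(1 − 983/28326·(0.984700+0.946200))/(1+983/28326) = 9017/10000 ≈ 0.901700
step 4 [4y] bond c/1=1/80: DF=(189129/200000 − 1/80·(0.984700+0.946200+0.901700))/(1+1/80) = 899/1000 ≈ 0.899000
step 5 [5y] bond c/1=7/80: DF=(1016981/800000 − 7/80·(0.984700+0.946200+0.901700+0.899000))/(1+7/80) = 8687/10000 ≈ 0.868700
step 6 [6y] swap r/1=1648/54355: DF=(1 − 1648/54355·(0.984700+0.946200+0.901700+0.899000+0.868700))/(1+1648/54355) = 522/625 ≈ 0.835200
step 7 [7y] swap r/1=1762/62593: DF=(1 − 1762/62593·(0.984700+0.946200+0.901700+0.899000+0.868700+0.835200))/(1+1762/62593) = 4119/5000 ≈ 0.823800
step 8 [8y] bond c/1=3/80: DF=(849123/800000 − 3/80·(0.984700+0.946200+0.901700+0.899000+0.868700+0.835200+0.823800))/(1+3/80) = 498/625 ≈ 0.796800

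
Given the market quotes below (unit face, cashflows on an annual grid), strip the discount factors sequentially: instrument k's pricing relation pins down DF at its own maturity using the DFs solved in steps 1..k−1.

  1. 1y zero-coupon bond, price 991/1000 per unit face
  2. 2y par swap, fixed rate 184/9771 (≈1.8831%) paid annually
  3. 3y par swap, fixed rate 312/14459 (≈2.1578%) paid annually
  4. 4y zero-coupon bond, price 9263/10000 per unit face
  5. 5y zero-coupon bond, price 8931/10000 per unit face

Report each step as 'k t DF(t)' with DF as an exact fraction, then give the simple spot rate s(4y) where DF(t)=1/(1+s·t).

step 1 [1y] zero: DF = P = 991/1000 ≈ 0.991000
step 2 [2y] swap r/1=184/9771: DF=(1 − 184/9771·(0.991000))/(1+184/9771) = 602/625 ≈ 0.963200
step 3 [3y] swap r/1=312/14459: DF=(1 − 312/14459·(0.991000+0.963200))/(1+312/14459) = 586/625 ≈ 0.937600
step 4 [4y] zero: DF = P = 9263/10000 ≈ 0.926300
step 5 [5y] zero: DF = P = 8931/10000 ≈ 0.893100

1 1 991/1000
2 2 602/625
3 3 586/625
4 4 9263/10000
5 5 8931/10000
s(4y) = (1/(9263/10000) − 1)/(4) = 737/37052 ≈ 1.9891%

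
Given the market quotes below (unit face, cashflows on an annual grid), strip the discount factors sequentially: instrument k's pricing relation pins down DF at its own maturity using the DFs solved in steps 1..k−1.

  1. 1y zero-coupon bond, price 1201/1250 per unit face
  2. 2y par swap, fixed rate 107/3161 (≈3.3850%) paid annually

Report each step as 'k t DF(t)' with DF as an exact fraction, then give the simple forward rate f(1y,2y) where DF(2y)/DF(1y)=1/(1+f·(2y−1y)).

1 1 1201/1250
2 2 4679/5000
f(1y,2y) = ((1201/1250)/(4679/5000) − 1)/(1) = 125/4679 ≈ 2.6715%

step 1 [1y] zero: DF = P = 1201/1250 ≈ 0.960800
step 2 [2y] swap r/1=107/3161: DF=(1 − 107/3161·(0.960800))/(1+107/3161) = 4679/5000 ≈ 0.935800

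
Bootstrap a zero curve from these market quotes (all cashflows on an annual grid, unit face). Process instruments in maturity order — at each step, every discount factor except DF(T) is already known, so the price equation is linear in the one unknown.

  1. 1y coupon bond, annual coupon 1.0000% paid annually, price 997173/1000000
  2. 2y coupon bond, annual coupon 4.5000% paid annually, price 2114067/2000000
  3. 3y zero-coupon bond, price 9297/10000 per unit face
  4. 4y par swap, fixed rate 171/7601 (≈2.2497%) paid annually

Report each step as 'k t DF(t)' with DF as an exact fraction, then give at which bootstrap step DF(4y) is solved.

step 1 [1y] bond c/1=1/100: DF=(997173/1000000 − 1/100·(0))/(1+1/100) = 9873/10000 ≈ 0.987300
step 2 [2y] bond c/1=9/200: DF=(2114067/2000000 − 9/200·(0.987300))/(1+9/200) = 969/1000 ≈ 0.969000
step 3 [3y] zero: DF = P = 9297/10000 ≈ 0.929700
step 4 [4y] swap r/1=171/7601: DF=(1 − 171/7601·(0.987300+0.969000+0.929700))/(1+171/7601) = 1829/2000 ≈ 0.914500

1 1 9873/10000
2 2 969/1000
3 3 9297/10000
4 4 1829/2000
DF(4y) is solved at step 4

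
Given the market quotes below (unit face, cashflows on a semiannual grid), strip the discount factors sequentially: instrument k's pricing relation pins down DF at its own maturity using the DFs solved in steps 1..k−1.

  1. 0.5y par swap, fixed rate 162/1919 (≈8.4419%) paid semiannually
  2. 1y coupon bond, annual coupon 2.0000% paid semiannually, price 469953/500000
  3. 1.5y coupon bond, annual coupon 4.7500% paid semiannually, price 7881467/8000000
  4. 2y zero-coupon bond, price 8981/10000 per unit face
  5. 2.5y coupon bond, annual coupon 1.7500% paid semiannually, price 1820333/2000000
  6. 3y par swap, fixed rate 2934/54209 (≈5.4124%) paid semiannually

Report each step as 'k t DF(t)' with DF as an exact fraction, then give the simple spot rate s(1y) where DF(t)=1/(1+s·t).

1 1/2 1919/2000
2 1 9211/10000
3 3/2 9187/10000
4 2 8981/10000
5 5/2 4351/5000
6 3 8533/10000
s(1y) = (1/(9211/10000) − 1)/(1) = 789/9211 ≈ 8.5658%

step 1 [0.5y] swap r/2=81/1919: DF=(1 − 81/1919·(0))/(1+81/1919) = 1919/2000 ≈ 0.959500
step 2 [1y] bond c/2=1/100: DF=(469953/500000 − 1/100·(0.959500))/(1+1/100) = 9211/10000 ≈ 0.921100
step 3 [1.5y] bond c/2=19/800: DF=(7881467/8000000 − 19/800·(0.959500+0.921100))/(1+19/800) = 9187/10000 ≈ 0.918700
step 4 [2y] zero: DF = P = 8981/10000 ≈ 0.898100
step 5 [2.5y] bond c/2=7/800: DF=(1820333/2000000 − 7/800·(0.959500+0.921100+0.918700+0.898100))/(1+7/800) = 4351/5000 ≈ 0.870200
step 6 [3y] swap r/2=1467/54209: DF=(1 − 1467/54209·(0.959500+0.921100+0.918700+0.898100+0.870200))/(1+1467/54209) = 8533/10000 ≈ 0.853300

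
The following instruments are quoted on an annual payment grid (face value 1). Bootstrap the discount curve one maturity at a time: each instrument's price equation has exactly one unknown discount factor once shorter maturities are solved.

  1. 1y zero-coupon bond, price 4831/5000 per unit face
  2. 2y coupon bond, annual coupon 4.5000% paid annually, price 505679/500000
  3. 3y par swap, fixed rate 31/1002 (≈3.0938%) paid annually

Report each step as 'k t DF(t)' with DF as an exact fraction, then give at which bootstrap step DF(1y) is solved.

step 1 [1y] zero: DF = P = 4831/5000 ≈ 0.966200
step 2 [2y] bond c/1=9/200: DF=(505679/500000 − 9/200·(0.966200))/(1+9/200) = 4631/5000 ≈ 0.926200
step 3 [3y] swap r/1=31/1002: DF=(1 − 31/1002·(0.966200+0.926200))/(1+31/1002) = 2283/2500 ≈ 0.913200

1 1 4831/5000
2 2 4631/5000
3 3 2283/2500
DF(1y) is solved at step 1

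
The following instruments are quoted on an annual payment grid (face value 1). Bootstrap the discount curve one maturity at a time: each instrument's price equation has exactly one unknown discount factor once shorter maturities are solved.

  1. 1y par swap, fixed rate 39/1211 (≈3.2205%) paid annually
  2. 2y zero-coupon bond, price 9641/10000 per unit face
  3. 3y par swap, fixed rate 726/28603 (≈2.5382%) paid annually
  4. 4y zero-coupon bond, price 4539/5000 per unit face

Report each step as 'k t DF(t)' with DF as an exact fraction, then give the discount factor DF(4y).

step 1 [1y] swap r/1=39/1211: DF=(1 − 39/1211·(0))/(1+39/1211) = 1211/1250 ≈ 0.968800
step 2 [2y] zero: DF = P = 9641/10000 ≈ 0.964100
step 3 [3y] swap r/1=726/28603: DF=(1 − 726/28603·(0.968800+0.964100))/(1+726/28603) = 4637/5000 ≈ 0.927400
step 4 [4y] zero: DF = P = 4539/5000 ≈ 0.907800

1 1 1211/1250
2 2 9641/10000
3 3 4637/5000
4 4 4539/5000
DF(4y) = 4539/5000 ≈ 0.907800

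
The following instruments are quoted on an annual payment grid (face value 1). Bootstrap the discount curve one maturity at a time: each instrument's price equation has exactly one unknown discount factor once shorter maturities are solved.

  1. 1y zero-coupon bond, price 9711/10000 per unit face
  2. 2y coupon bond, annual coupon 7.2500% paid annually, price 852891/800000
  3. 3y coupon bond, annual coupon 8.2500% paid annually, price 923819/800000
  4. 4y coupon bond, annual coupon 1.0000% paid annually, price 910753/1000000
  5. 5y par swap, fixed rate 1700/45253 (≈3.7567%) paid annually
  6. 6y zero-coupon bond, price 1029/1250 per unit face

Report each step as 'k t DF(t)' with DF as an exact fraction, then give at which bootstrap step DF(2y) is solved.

1 1 9711/10000
2 2 2321/2500
3 3 461/500
4 4 4369/5000
5 5 83/100
6 6 1029/1250
DF(2y) is solved at step 2

step 1 [1y] zero: DF = P = 9711/10000 ≈ 0.971100
step 2 [2y] bond c/1=29/400: DF=(852891/800000 − 29/400·(0.971100))/(1+29/400) = 2321/2500 ≈ 0.928400
step 3 [3y] bond c/1=33/400: DF=(923819/800000 − 33/400·(0.971100+0.928400))/(1+33/400) = 461/500 ≈ 0.922000
step 4 [4y] bond c/1=1/100: DF=(910753/1000000 − 1/100·(0.971100+0.928400+0.922000))/(1+1/100) = 4369/5000 ≈ 0.873800
step 5 [5y] swap r/1=1700/45253: DF=(1 − 1700/45253·(0.971100+0.928400+0.922000+0.873800))/(1+1700/45253) = 83/100 ≈ 0.830000
step 6 [6y] zero: DF = P = 1029/1250 ≈ 0.823200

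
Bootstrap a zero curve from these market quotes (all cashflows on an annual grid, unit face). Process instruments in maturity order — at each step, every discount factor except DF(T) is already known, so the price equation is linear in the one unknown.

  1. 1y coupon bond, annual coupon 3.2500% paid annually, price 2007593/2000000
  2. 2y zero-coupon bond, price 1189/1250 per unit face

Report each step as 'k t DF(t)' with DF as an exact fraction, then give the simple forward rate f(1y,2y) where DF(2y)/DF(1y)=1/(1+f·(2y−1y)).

step 1 [1y] bond c/1=13/400: DF=(2007593/2000000 − 13/400·(0))/(1+13/400) = 4861/5000 ≈ 0.972200
step 2 [2y] zero: DF = P = 1189/1250 ≈ 0.951200

1 1 4861/5000
2 2 1189/1250
f(1y,2y) = ((4861/5000)/(1189/1250) − 1)/(1) = 105/4756 ≈ 2.2077%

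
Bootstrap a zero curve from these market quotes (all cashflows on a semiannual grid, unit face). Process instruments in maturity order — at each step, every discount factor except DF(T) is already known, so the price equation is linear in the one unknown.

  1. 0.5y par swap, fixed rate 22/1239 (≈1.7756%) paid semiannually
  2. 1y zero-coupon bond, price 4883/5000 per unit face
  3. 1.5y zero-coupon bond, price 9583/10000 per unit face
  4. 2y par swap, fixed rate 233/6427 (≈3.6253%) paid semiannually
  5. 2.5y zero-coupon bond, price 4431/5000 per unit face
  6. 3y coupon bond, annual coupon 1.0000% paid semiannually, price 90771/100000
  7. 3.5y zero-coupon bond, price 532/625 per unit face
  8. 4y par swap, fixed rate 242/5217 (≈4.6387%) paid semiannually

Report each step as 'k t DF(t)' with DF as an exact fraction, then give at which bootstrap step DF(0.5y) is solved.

1 1/2 1239/1250
2 1 4883/5000
3 3/2 9583/10000
4 2 9301/10000
5 5/2 4431/5000
6 3 2199/2500
7 7/2 532/625
8 4 4153/5000
DF(0.5y) is solved at step 1

step 1 [0.5y] swap r/2=11/1239: DF=(1 − 11/1239·(0))/(1+11/1239) = 1239/1250 ≈ 0.991200
step 2 [1y] zero: DF = P = 4883/5000 ≈ 0.976600
step 3 [1.5y] zero: DF = P = 9583/10000 ≈ 0.958300
step 4 [2y] swap r/2=233/12854: DF=(1 − 233/12854·(0.991200+0.976600+0.958300))/(1+233/12854) = 9301/10000 ≈ 0.930100
step 5 [2.5y] zero: DF = P = 4431/5000 ≈ 0.886200
step 6 [3y] bond c/2=1/200: DF=(90771/100000 − 1/200·(0.991200+0.976600+0.958300+0.930100+0.886200))/(1+1/200) = 2199/2500 ≈ 0.879600
step 7 [3.5y] zero: DF = P = 532/625 ≈ 0.851200
step 8 [4y] swap r/2=121/5217: DF=(1 − 121/5217·(0.991200+0.976600+0.958300+0.930100+0.886200+0.879600+0.851200))/(1+121/5217) = 4153/5000 ≈ 0.830600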